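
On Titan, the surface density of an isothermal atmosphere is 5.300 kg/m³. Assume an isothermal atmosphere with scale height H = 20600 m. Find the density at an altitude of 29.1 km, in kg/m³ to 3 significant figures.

ρ ≈ 1.29 kg/m³

In an isothermal atmosphere, density decays like pressure: ρ = ρ₀ exp(−z/H).
z/H = 29100/20600 = 1.4126; exp(−1.4126) = 0.24351.
ρ = 5.300 × 0.24351 = 1.2906 kg/m³.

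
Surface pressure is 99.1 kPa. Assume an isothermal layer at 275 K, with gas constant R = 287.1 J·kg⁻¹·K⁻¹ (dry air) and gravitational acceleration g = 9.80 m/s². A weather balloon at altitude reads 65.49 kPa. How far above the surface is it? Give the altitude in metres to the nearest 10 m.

z ≈ 3340 m

Scale height: H = RT/g = 287.1 × 275 / 9.80 = 8056.4 m.
Invert the barometric formula: z = H ln(P₀/P).
P₀/P = 99.1/65.49 = 1.5132; ln(1.5132) = 0.41423.
z = 8056.4 × 0.41423 = 3337.2 m.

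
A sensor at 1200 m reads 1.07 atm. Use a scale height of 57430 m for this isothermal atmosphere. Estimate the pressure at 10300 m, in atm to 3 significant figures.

P ≈ 0.913 atm

Between two levels, P₂ = P₁ exp(−Δz/H) with Δz = z₂ − z₁.
Δz = 10300 − 1200.0 = 9100.0 m; Δz/H = 9100.0/57430 = 0.15845.
P₂ = 1.07 × exp(−0.15845) = 1.07 × 0.85347 = 0.91321 atm.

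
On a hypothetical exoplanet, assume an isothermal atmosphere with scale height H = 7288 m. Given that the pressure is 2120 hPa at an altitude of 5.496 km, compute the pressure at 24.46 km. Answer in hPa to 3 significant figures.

Between two levels, P₂ = P₁ exp(−Δz/H) with Δz = z₂ − z₁.
Δz = 24460 − 5496.0 = 18964 m; Δz/H = 18964/7288.0 = 2.6021.
P₂ = 2120 × exp(−2.6021) = 2120 × 0.074118 = 157.13 hPa.

P ≈ 157 hPa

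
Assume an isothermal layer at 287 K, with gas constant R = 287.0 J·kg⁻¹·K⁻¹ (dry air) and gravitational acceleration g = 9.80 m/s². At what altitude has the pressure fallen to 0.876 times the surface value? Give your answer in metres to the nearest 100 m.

Scale height: H = RT/g = 287.0 × 287 / 9.80 = 8405.0 m.
Set P/P₀ = exp(−z/H) = 0.876, so z = −H ln(0.876).
−ln(0.876) = 0.13239; z = 8405.0 × 0.13239 = 1112.7 m.

z ≈ 1100 m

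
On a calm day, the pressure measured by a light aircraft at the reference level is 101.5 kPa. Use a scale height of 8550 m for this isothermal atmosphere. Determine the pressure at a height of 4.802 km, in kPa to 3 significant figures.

Barometric formula: P = P₀ exp(−z/H).
z/H = 4802.0/8550.0 = 0.56164; exp(−0.56164) = 0.57027.
P = 101.5 × 0.57027 = 57.882 kPa.

P ≈ 57.9 kPa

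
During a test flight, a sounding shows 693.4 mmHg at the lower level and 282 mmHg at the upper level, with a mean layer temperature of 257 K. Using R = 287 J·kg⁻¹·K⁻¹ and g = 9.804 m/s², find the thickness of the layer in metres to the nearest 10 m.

Hypsometric equation: Δz = (R T̄/g) ln(P₁/P₂).
R T̄/g = 287 × 257 / 9.804 = 7523.4 m.
ln(693.4/282) = ln(2.4589) = 0.89971.
Δz = 7523.4 × 0.89971 = 6768.9 m.

Δz ≈ 6770 m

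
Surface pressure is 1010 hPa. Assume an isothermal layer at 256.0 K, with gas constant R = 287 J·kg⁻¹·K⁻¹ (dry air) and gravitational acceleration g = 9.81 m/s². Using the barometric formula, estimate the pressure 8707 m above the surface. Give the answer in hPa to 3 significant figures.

P ≈ 316 hPa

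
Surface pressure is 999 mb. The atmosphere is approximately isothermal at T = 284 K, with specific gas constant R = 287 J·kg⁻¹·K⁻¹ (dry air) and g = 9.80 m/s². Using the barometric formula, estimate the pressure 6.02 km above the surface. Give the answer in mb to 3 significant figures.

Scale height: H = RT/g = 287 × 284 / 9.80 = 8317.1 m.
Barometric formula: P = P₀ exp(−z/H).
z/H = 6020.0/8317.1 = 0.72381; exp(−0.72381) = 0.48490.
P = 999 × 0.48490 = 484.42 mb.

P ≈ 484 mb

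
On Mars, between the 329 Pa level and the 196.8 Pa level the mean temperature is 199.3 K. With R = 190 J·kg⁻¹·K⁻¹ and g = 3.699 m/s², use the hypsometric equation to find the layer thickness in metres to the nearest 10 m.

Hypsometric equation: Δz = (R T̄/g) ln(P₁/P₂).
R T̄/g = 190 × 199.3 / 3.699 = 10237 m.
ln(329/196.8) = ln(1.6717) = 0.51384.
Δz = 10237 × 0.51384 = 5260.2 m.

Δz ≈ 5260 m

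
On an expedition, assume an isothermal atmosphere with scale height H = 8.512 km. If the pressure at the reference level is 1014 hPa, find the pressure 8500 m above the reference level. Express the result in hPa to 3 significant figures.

P ≈ 374 hPa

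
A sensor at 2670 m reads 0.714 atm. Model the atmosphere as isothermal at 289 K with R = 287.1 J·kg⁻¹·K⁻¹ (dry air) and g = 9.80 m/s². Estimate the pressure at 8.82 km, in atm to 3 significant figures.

Scale height: H = RT/g = 287.1 × 289 / 9.80 = 8466.5 m.
Between two levels, P₂ = P₁ exp(−Δz/H) with Δz = z₂ − z₁.
Δz = 8820.0 − 2670.0 = 6150.0 m; Δz/H = 6150.0/8466.5 = 0.72639.
P₂ = 0.714 × exp(−0.72639) = 0.714 × 0.48365 = 0.34533 atm.

P ≈ 0.345 atm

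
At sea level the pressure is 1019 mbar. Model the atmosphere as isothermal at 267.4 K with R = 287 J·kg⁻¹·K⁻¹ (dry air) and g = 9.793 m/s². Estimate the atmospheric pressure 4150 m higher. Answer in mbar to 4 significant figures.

Scale height: H = RT/g = 287 × 267.4 / 9.793 = 7836.6 m.
Barometric formula: P = P₀ exp(−z/H).
z/H = 4150.0/7836.6 = 0.52957; exp(−0.52957) = 0.58886.
P = 1019 × 0.58886 = 600.05 mbar.

P ≈ 600.0 mbar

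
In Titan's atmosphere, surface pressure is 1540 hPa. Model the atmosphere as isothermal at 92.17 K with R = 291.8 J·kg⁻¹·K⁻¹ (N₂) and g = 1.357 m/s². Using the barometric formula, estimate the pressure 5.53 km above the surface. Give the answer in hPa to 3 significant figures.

P ≈ 1170 hPa

Scale height: H = RT/g = 291.8 × 92.17 / 1.357 = 19820 m.
Barometric formula: P = P₀ exp(−z/H).
z/H = 5530.0/19820 = 0.27901; exp(−0.27901) = 0.75653.
P = 1540 × 0.75653 = 1165.1 hPa.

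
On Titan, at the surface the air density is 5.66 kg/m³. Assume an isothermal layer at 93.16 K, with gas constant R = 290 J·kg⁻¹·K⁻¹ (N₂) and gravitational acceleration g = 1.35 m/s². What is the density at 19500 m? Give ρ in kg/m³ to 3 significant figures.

ρ ≈ 2.14 kg/m³

Scale height: H = RT/g = 290 × 93.16 / 1.35 = 20012 m.
In an isothermal atmosphere, density decays like pressure: ρ = ρ₀ exp(−z/H).
z/H = 19500/20012 = 0.97442; exp(−0.97442) = 0.37741.
ρ = 5.66 × 0.37741 = 2.1361 kg/m³.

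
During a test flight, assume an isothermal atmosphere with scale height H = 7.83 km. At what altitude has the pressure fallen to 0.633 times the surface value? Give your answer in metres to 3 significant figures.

Set P/P₀ = exp(−z/H) = 0.633, so z = −H ln(0.633).
−ln(0.633) = 0.45728; z = 7830.0 × 0.45728 = 3580.5 m.

z ≈ 3580 m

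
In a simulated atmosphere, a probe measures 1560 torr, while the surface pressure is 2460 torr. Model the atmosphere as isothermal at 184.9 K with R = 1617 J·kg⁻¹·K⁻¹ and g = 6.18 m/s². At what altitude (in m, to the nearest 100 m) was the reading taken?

z ≈ 22000 m

Scale height: H = RT/g = 1617 × 184.9 / 6.18 = 48379 m.
Invert the barometric formula: z = H ln(P₀/P).
P₀/P = 2460/1560 = 1.5769; ln(1.5769) = 0.45546.
z = 48379 × 0.45546 = 22035 m.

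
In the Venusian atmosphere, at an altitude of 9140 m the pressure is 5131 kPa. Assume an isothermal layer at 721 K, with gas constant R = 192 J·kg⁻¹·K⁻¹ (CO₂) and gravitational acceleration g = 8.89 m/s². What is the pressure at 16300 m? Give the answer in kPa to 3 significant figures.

Scale height: H = RT/g = 192 × 721 / 8.89 = 15572 m.
Between two levels, P₂ = P₁ exp(−Δz/H) with Δz = z₂ − z₁.
Δz = 16300 − 9140.0 = 7160.0 m; Δz/H = 7160.0/15572 = 0.45980.
P₂ = 5131 × exp(−0.45980) = 5131 × 0.63141 = 3239.8 kPa.

P ≈ 3240 kPa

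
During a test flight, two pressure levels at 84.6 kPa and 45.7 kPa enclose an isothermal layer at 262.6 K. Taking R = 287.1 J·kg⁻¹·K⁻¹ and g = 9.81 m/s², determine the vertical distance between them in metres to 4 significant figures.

Δz ≈ 4733 m

Hypsometric equation: Δz = (R T̄/g) ln(P₁/P₂).
R T̄/g = 287.1 × 262.6 / 9.81 = 7685.3 m.
ln(84.6/45.7) = ln(1.8512) = 0.61583.
Δz = 7685.3 × 0.61583 = 4732.8 m.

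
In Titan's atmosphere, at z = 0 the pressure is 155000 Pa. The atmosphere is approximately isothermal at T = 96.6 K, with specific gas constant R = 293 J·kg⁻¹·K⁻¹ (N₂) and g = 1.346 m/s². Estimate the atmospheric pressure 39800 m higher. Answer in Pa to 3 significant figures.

Scale height: H = RT/g = 293 × 96.6 / 1.346 = 21028 m.
Barometric formula: P = P₀ exp(−z/H).
z/H = 39800/21028 = 1.8927; exp(−1.8927) = 0.15066.
P = 155000 × 0.15066 = 23352 Pa.

P ≈ 23400 Pa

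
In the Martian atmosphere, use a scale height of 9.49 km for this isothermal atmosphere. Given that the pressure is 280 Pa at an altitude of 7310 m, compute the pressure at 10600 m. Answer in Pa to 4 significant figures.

Between two levels, P₂ = P₁ exp(−Δz/H) with Δz = z₂ − z₁.
Δz = 10600 − 7310.0 = 3290.0 m; Δz/H = 3290.0/9490.0 = 0.34668.
P₂ = 280 × exp(−0.34668) = 280 × 0.70703 = 197.97 Pa.

P ≈ 198.0 Pa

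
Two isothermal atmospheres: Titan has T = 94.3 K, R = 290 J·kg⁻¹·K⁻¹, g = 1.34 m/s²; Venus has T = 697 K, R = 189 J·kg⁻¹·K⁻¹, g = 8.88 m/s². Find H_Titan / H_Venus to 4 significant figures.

H_Titan/H_Venus ≈ 1.376

H = RT/g for each body.
H_Titan = 290 × 94.3 / 1.34 = 20408 m.
H_Venus = 189 × 697 / 8.88 = 14835 m.
H_Titan/H_Venus = 20408/14835 = 1.3757.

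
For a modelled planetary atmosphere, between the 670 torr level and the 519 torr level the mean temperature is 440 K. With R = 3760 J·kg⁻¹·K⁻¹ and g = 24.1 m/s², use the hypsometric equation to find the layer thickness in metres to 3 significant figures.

Δz ≈ 17500 m

Hypsometric equation: Δz = (R T̄/g) ln(P₁/P₂).
R T̄/g = 3760 × 440 / 24.1 = 68647 m.
ln(670/519) = ln(1.2909) = 0.25534.
Δz = 68647 × 0.25534 = 17528 m.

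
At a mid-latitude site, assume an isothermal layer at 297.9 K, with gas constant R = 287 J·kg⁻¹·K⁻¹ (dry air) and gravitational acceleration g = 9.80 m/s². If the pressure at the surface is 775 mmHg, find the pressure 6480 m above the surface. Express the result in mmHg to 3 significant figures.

Scale height: H = RT/g = 287 × 297.9 / 9.80 = 8724.2 m.
Barometric formula: P = P₀ exp(−z/H).
z/H = 6480.0/8724.2 = 0.74276; exp(−0.74276) = 0.47580.
P = 775 × 0.47580 = 368.75 mmHg.

P ≈ 369 mmHg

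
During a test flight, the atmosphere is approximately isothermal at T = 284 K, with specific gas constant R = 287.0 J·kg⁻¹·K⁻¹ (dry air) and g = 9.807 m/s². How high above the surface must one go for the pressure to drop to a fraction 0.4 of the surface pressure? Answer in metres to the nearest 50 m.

z ≈ 7600 m

Scale height: H = RT/g = 287.0 × 284 / 9.807 = 8311.2 m.
Set P/P₀ = exp(−z/H) = 0.4, so z = −H ln(0.4).
−ln(0.4) = 0.91629; z = 8311.2 × 0.91629 = 7615.5 m.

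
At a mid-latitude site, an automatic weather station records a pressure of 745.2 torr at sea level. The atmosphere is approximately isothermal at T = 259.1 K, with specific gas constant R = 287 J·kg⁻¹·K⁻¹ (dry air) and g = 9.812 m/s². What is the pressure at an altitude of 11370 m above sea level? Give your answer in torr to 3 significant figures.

P ≈ 166 torr

Scale height: H = RT/g = 287 × 259.1 / 9.812 = 7578.6 m.
Barometric formula: P = P₀ exp(−z/H).
z/H = 11370/7578.6 = 1.5003; exp(−1.5003) = 0.22306.
P = 745.2 × 0.22306 = 166.22 torr.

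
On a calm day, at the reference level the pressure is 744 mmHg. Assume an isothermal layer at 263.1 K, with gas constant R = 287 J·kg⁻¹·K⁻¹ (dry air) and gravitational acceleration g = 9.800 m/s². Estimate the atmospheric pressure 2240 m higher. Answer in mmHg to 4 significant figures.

P ≈ 556.3 mmHg

Scale height: H = RT/g = 287 × 263.1 / 9.800 = 7705.1 m.
Barometric formula: P = P₀ exp(−z/H).
z/H = 2240.0/7705.1 = 0.29072; exp(−0.29072) = 0.74773.
P = 744 × 0.74773 = 556.31 mmHg.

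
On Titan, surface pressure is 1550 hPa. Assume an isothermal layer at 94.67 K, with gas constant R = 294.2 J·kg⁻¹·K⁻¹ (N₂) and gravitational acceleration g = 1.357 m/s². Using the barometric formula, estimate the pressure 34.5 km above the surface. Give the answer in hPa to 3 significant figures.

P ≈ 289 hPa

Scale height: H = RT/g = 294.2 × 94.67 / 1.357 = 20525 m.
Barometric formula: P = P₀ exp(−z/H).
z/H = 34500/20525 = 1.6809; exp(−1.6809) = 0.18621.
P = 1550 × 0.18621 = 288.63 hPa.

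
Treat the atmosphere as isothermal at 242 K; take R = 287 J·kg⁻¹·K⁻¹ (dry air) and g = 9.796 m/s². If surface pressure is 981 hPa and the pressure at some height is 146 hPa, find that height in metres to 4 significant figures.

Scale height: H = RT/g = 287 × 242 / 9.796 = 7090.0 m.
Invert the barometric formula: z = H ln(P₀/P).
P₀/P = 981/146 = 6.7192; ln(6.7192) = 1.9050.
z = 7090.0 × 1.9050 = 13506 m.

z ≈ 13510 m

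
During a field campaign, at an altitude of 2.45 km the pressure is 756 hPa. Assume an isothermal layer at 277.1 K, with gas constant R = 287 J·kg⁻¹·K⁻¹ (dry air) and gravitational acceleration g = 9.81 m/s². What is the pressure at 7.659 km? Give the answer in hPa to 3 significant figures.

P ≈ 398 hPa

Scale height: H = RT/g = 287 × 277.1 / 9.81 = 8106.8 m.
Between two levels, P₂ = P₁ exp(−Δz/H) with Δz = z₂ − z₁.
Δz = 7659.0 − 2450.0 = 5209.0 m; Δz/H = 5209.0/8106.8 = 0.64255.
P₂ = 756 × exp(−0.64255) = 756 × 0.52595 = 397.62 hPa.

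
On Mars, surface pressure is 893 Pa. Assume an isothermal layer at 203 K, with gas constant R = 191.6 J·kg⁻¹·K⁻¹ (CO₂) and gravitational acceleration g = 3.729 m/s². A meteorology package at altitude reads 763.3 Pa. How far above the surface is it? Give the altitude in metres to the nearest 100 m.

z ≈ 1600 m

Scale height: H = RT/g = 191.6 × 203 / 3.729 = 10430 m.
Invert the barometric formula: z = H ln(P₀/P).
P₀/P = 893/763.3 = 1.1699; ln(1.1699) = 0.15692.
z = 10430 × 0.15692 = 1636.7 m.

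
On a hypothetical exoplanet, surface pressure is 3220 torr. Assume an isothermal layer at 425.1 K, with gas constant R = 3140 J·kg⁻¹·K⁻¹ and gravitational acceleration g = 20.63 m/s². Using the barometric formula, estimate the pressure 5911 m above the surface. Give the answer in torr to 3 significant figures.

P ≈ 2940 torr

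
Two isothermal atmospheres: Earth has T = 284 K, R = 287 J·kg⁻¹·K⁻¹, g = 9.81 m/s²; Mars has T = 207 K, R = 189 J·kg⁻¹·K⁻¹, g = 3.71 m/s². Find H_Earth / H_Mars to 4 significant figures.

H_Earth/H_Mars ≈ 0.7879

H = RT/g for each body.
H_Earth = 287 × 284 / 9.81 = 8308.7 m.
H_Mars = 189 × 207 / 3.71 = 10545 m.
H_Earth/H_Mars = 8308.7/10545 = 0.78793.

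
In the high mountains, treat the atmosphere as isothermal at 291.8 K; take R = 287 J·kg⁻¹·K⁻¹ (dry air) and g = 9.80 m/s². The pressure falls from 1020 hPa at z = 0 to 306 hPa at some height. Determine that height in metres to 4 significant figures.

z ≈ 10290 m

Scale height: H = RT/g = 287 × 291.8 / 9.80 = 8545.6 m.
Invert the barometric formula: z = H ln(P₀/P).
P₀/P = 1020/306 = 3.3333; ln(3.3333) = 1.2040.
z = 8545.6 × 1.2040 = 10289 m.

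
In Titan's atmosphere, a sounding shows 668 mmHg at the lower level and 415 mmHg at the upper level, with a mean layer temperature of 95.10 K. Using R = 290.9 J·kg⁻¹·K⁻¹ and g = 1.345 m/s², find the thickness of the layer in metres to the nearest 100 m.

Hypsometric equation: Δz = (R T̄/g) ln(P₁/P₂).
R T̄/g = 290.9 × 95.10 / 1.345 = 20568 m.
ln(668/415) = ln(1.6096) = 0.47599.
Δz = 20568 × 0.47599 = 9790.2 m.

Δz ≈ 9800 m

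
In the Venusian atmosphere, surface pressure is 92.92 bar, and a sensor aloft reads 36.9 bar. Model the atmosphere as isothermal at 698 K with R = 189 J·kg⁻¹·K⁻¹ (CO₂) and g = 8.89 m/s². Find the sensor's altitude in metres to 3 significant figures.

z ≈ 13700 m

Scale height: H = RT/g = 189 × 698 / 8.89 = 14839 m.
Invert the barometric formula: z = H ln(P₀/P).
P₀/P = 92.92/36.9 = 2.5182; ln(2.5182) = 0.92354.
z = 14839 × 0.92354 = 13704 m.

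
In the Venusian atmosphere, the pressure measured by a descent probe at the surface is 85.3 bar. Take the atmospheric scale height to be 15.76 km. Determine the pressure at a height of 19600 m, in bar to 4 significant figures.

Barometric formula: P = P₀ exp(−z/H).
z/H = 19600/15760 = 1.2437; exp(−1.2437) = 0.28832.
P = 85.3 × 0.28832 = 24.594 bar.

P ≈ 24.59 bar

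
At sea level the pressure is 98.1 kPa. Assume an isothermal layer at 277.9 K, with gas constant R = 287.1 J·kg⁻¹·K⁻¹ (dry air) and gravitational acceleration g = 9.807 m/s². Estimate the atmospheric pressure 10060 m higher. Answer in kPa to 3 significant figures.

P ≈ 28.5 kPa

Scale height: H = RT/g = 287.1 × 277.9 / 9.807 = 8135.5 m.
Barometric formula: P = P₀ exp(−z/H).
z/H = 10060/8135.5 = 1.2366; exp(−1.2366) = 0.29037.
P = 98.1 × 0.29037 = 28.485 kPa.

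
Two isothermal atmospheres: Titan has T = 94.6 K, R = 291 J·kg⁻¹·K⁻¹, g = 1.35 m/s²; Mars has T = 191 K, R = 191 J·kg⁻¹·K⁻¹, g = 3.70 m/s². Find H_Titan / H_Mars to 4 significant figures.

H_Titan/H_Mars ≈ 2.068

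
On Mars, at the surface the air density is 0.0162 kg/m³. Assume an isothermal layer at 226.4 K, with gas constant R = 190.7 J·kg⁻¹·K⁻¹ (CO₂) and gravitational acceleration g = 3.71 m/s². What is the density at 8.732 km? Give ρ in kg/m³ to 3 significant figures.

ρ ≈ 0.00765 kg/m³

Scale height: H = RT/g = 190.7 × 226.4 / 3.71 = 11637 m.
In an isothermal atmosphere, density decays like pressure: ρ = ρ₀ exp(−z/H).
z/H = 8732.0/11637 = 0.75037; exp(−0.75037) = 0.47219.
ρ = 0.0162 × 0.47219 = 0.0076495 kg/m³.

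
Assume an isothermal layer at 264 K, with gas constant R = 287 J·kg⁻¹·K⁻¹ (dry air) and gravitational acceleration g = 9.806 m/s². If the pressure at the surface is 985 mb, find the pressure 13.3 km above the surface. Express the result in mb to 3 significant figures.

P ≈ 176 mb

Scale height: H = RT/g = 287 × 264 / 9.806 = 7726.7 m.
Barometric formula: P = P₀ exp(−z/H).
z/H = 13300/7726.7 = 1.7213; exp(−1.7213) = 0.17883.
P = 985 × 0.17883 = 176.15 mb.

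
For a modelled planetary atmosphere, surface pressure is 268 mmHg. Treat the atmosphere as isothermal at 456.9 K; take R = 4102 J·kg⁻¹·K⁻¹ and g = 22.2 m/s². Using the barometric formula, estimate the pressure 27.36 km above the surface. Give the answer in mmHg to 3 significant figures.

P ≈ 194 mmHg

Scale height: H = RT/g = 4102 × 456.9 / 22.2 = 84424 m.
Barometric formula: P = P₀ exp(−z/H).
z/H = 27360/84424 = 0.32408; exp(−0.32408) = 0.72319.
P = 268 × 0.72319 = 193.81 mmHg.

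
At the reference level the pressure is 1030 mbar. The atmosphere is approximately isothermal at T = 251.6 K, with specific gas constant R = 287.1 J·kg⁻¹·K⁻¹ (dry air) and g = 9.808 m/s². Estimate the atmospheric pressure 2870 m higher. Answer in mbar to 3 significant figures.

Scale height: H = RT/g = 287.1 × 251.6 / 9.808 = 7364.8 m.
Barometric formula: P = P₀ exp(−z/H).
z/H = 2870.0/7364.8 = 0.38969; exp(−0.38969) = 0.67727.
P = 1030 × 0.67727 = 697.59 mbar.

P ≈ 698 mbar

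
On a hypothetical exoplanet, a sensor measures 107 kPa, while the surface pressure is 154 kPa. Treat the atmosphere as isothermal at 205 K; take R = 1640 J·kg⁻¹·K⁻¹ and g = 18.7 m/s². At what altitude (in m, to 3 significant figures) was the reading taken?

z ≈ 6550 m

Scale height: H = RT/g = 1640 × 205 / 18.7 = 17979 m.
Invert the barometric formula: z = H ln(P₀/P).
P₀/P = 154/107 = 1.4393; ln(1.4393) = 0.36416.
z = 17979 × 0.36416 = 6547.2 m.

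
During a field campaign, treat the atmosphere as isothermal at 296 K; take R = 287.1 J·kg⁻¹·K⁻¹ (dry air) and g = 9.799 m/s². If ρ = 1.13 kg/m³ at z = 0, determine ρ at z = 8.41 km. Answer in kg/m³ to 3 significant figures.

ρ ≈ 0.428 kg/m³

Scale height: H = RT/g = 287.1 × 296 / 9.799 = 8672.5 m.
In an isothermal atmosphere, density decays like pressure: ρ = ρ₀ exp(−z/H).
z/H = 8410.0/8672.5 = 0.96973; exp(−0.96973) = 0.37919.
ρ = 1.13 × 0.37919 = 0.42848 kg/m³.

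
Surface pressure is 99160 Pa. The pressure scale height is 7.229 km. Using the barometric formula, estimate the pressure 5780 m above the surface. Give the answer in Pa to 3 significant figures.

P ≈ 44600 Pa

Barometric formula: P = P₀ exp(−z/H).
z/H = 5780.0/7229.0 = 0.79956; exp(−0.79956) = 0.44953.
P = 99160 × 0.44953 = 44575 Pa.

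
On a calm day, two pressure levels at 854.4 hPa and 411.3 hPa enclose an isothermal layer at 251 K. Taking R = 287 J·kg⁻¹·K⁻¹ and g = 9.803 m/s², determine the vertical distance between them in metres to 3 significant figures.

Hypsometric equation: Δz = (R T̄/g) ln(P₁/P₂).
R T̄/g = 287 × 251 / 9.803 = 7348.5 m.
ln(854.4/411.3) = ln(2.0773) = 0.73107.
Δz = 7348.5 × 0.73107 = 5372.3 m.

Δz ≈ 5370 m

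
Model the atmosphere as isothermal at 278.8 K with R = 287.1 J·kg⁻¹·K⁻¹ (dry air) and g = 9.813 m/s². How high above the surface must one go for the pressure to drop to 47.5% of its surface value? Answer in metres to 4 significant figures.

z ≈ 6072 m

Scale height: H = RT/g = 287.1 × 278.8 / 9.813 = 8156.9 m.
Set P/P₀ = exp(−z/H) = 0.475, so z = −H ln(0.475).
−ln(0.475) = 0.74444; z = 8156.9 × 0.74444 = 6072.3 m.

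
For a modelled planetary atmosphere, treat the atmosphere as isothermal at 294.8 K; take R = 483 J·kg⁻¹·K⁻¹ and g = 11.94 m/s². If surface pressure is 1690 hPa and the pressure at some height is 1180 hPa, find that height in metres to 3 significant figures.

z ≈ 4280 m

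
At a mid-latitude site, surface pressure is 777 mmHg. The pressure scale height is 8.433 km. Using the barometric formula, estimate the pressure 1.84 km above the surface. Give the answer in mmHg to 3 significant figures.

Barometric formula: P = P₀ exp(−z/H).
z/H = 1840.0/8433.0 = 0.21819; exp(−0.21819) = 0.80397.
P = 777 × 0.80397 = 624.68 mmHg.

P ≈ 625 mmHg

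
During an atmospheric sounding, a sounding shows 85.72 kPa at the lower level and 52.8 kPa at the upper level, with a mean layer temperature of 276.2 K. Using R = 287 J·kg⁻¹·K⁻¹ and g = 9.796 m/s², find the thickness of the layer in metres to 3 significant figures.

Hypsometric equation: Δz = (R T̄/g) ln(P₁/P₂).
R T̄/g = 287 × 276.2 / 9.796 = 8092.0 m.
ln(85.72/52.8) = ln(1.6235) = 0.48458.
Δz = 8092.0 × 0.48458 = 3921.2 m.

Δz ≈ 3920 m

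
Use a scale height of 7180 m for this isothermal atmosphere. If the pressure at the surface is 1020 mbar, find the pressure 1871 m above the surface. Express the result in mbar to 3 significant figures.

Barometric formula: P = P₀ exp(−z/H).
z/H = 1871.0/7180.0 = 0.26058; exp(−0.26058) = 0.77060.
P = 1020 × 0.77060 = 786.01 mbar.

P ≈ 786 mbar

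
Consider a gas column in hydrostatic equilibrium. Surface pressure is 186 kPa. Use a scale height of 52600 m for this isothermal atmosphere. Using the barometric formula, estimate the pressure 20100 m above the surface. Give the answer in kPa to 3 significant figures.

P ≈ 127 kPa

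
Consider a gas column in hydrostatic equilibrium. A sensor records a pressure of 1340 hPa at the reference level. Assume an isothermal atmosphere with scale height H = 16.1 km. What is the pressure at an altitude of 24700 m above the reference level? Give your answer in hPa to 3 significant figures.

P ≈ 289 hPa

Barometric formula: P = P₀ exp(−z/H).
z/H = 24700/16100 = 1.5342; exp(−1.5342) = 0.21563.
P = 1340 × 0.21563 = 288.94 hPa.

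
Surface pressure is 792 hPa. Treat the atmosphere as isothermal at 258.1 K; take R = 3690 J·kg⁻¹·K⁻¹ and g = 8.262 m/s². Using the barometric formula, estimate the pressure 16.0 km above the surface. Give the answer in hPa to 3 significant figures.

P ≈ 689 hPa

Scale height: H = RT/g = 3690 × 258.1 / 8.262 = 115270 m.
Barometric formula: P = P₀ exp(−z/H).
z/H = 16000/115270 = 0.13880; exp(−0.13880) = 0.87040.
P = 792 × 0.87040 = 689.36 hPa.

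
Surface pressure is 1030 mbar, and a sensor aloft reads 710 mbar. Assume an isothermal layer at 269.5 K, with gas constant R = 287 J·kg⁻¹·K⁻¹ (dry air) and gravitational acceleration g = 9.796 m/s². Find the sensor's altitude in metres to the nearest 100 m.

Scale height: H = RT/g = 287 × 269.5 / 9.796 = 7895.7 m.
Invert the barometric formula: z = H ln(P₀/P).
P₀/P = 1030/710 = 1.4507; ln(1.4507) = 0.37205.
z = 7895.7 × 0.37205 = 2937.6 m.

z ≈ 2900 m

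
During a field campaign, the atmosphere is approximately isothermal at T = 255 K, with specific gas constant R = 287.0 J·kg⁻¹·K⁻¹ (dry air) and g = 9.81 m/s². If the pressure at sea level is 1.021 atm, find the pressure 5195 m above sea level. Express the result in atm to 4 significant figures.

P ≈ 0.5089 atm

Scale height: H = RT/g = 287.0 × 255 / 9.81 = 7460.2 m.
Barometric formula: P = P₀ exp(−z/H).
z/H = 5195.0/7460.2 = 0.69636; exp(−0.69636) = 0.49840.
P = 1.021 × 0.49840 = 0.50887 atm.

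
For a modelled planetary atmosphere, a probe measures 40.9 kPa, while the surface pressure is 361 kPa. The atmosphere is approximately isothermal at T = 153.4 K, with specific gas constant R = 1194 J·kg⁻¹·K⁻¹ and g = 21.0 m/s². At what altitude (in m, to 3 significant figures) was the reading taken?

Scale height: H = RT/g = 1194 × 153.4 / 21.0 = 8721.9 m.
Invert the barometric formula: z = H ln(P₀/P).
P₀/P = 361/40.9 = 8.8264; ln(8.8264) = 2.1777.
z = 8721.9 × 2.1777 = 18994 m.

z ≈ 19000 m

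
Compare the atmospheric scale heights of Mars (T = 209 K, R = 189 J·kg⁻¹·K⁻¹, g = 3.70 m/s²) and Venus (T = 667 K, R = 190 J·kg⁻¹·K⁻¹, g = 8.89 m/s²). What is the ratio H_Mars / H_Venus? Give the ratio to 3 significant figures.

H = RT/g for each body.
H_Mars = 189 × 209 / 3.70 = 10676 m.
H_Venus = 190 × 667 / 8.89 = 14255 m.
H_Mars/H_Venus = 10676/14255 = 0.74893.

H_Mars/H_Venus ≈ 0.749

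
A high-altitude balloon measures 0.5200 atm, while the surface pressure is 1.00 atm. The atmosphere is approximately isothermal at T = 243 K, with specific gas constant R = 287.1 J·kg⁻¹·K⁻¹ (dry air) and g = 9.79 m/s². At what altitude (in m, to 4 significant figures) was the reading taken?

z ≈ 4660 m

Scale height: H = RT/g = 287.1 × 243 / 9.79 = 7126.2 m.
Invert the barometric formula: z = H ln(P₀/P).
P₀/P = 1.00/0.5200 = 1.9231; ln(1.9231) = 0.65394.
z = 7126.2 × 0.65394 = 4660.1 m.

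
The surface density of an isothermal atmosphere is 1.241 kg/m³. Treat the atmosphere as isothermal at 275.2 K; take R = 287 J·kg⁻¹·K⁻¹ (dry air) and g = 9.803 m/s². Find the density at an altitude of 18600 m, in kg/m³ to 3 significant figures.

ρ ≈ 0.123 kg/m³

Scale height: H = RT/g = 287 × 275.2 / 9.803 = 8057.0 m.
In an isothermal atmosphere, density decays like pressure: ρ = ρ₀ exp(−z/H).
z/H = 18600/8057.0 = 2.3086; exp(−2.3086) = 0.099400.
ρ = 1.241 × 0.099400 = 0.12336 kg/m³.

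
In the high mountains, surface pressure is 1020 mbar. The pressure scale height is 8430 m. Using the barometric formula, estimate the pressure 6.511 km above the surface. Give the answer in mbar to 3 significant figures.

P ≈ 471 mbar

Barometric formula: P = P₀ exp(−z/H).
z/H = 6511.0/8430.0 = 0.77236; exp(−0.77236) = 0.46192.
P = 1020 × 0.46192 = 471.16 mbar.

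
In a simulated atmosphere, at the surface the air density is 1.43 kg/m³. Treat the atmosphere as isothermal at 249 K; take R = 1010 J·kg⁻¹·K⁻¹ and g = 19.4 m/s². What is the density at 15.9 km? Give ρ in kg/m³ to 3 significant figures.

Scale height: H = RT/g = 1010 × 249 / 19.4 = 12963 m.
In an isothermal atmosphere, density decays like pressure: ρ = ρ₀ exp(−z/H).
z/H = 15900/12963 = 1.2266; exp(−1.2266) = 0.29329.
ρ = 1.43 × 0.29329 = 0.41940 kg/m³.

ρ ≈ 0.419 kg/m³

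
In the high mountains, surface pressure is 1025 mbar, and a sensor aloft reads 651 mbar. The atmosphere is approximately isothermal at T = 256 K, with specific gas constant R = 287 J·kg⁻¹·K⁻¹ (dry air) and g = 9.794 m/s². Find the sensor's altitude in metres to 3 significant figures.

Scale height: H = RT/g = 287 × 256 / 9.794 = 7501.7 m.
Invert the barometric formula: z = H ln(P₀/P).
P₀/P = 1025/651 = 1.5745; ln(1.5745) = 0.45394.
z = 7501.7 × 0.45394 = 3405.3 m.

z ≈ 3410 m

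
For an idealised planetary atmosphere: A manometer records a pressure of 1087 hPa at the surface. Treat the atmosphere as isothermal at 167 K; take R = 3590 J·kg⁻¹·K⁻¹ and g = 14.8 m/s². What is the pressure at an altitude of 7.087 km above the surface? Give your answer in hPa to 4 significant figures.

P ≈ 912.5 hPa

Scale height: H = RT/g = 3590 × 167 / 14.8 = 40509 m.
Barometric formula: P = P₀ exp(−z/H).
z/H = 7087.0/40509 = 0.17495; exp(−0.17495) = 0.83950.
P = 1087 × 0.83950 = 912.54 hPa.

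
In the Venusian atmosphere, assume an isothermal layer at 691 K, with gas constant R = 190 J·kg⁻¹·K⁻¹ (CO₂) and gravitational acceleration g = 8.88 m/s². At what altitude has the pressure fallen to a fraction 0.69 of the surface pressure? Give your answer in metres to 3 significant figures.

z ≈ 5490 m

Scale height: H = RT/g = 190 × 691 / 8.88 = 14785 m.
Set P/P₀ = exp(−z/H) = 0.69, so z = −H ln(0.69).
−ln(0.69) = 0.37106; z = 14785 × 0.37106 = 5486.1 m.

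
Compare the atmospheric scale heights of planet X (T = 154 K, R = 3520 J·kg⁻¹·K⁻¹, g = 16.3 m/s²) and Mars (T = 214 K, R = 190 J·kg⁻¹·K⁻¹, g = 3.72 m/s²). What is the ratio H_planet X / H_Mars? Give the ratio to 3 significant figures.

H_planet X/H_Mars ≈ 3.04

H = RT/g for each body.
H_planet X = 3520 × 154 / 16.3 = 33256 m.
H_Mars = 190 × 214 / 3.72 = 10930 m.
H_planet X/H_Mars = 33256/10930 = 3.0426.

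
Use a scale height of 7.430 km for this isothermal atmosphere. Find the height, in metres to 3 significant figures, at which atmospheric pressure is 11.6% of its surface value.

Set P/P₀ = exp(−z/H) = 0.116, so z = −H ln(0.116).
−ln(0.116) = 2.1542; z = 7430.0 × 2.1542 = 16006 m.

z ≈ 16000 m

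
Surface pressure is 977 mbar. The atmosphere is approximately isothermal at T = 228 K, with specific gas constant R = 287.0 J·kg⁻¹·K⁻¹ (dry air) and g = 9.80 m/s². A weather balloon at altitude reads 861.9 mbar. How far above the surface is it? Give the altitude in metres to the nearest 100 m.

Scale height: H = RT/g = 287.0 × 228 / 9.80 = 6677.1 m.
Invert the barometric formula: z = H ln(P₀/P).
P₀/P = 977/861.9 = 1.1335; ln(1.1335) = 0.12531.
z = 6677.1 × 0.12531 = 836.71 m.

z ≈ 800 m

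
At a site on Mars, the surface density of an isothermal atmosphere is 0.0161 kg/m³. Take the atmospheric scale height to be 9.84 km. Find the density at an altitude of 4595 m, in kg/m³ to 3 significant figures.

ρ ≈ 0.0101 kg/m³

In an isothermal atmosphere, density decays like pressure: ρ = ρ₀ exp(−z/H).
z/H = 4595.0/9840.0 = 0.46697; exp(−0.46697) = 0.62690.
ρ = 0.0161 × 0.62690 = 0.010093 kg/m³.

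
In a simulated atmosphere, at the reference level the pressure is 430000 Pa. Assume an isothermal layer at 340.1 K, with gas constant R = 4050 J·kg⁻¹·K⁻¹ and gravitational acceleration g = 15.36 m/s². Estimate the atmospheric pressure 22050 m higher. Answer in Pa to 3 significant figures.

Scale height: H = RT/g = 4050 × 340.1 / 15.36 = 89675 m.
Barometric formula: P = P₀ exp(−z/H).
z/H = 22050/89675 = 0.24589; exp(−0.24589) = 0.78201.
P = 430000 × 0.78201 = 336260 Pa.

P ≈ 336000 Pa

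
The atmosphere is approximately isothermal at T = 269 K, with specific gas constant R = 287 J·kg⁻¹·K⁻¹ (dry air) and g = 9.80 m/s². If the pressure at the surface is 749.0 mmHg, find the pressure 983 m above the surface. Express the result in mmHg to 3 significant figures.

Scale height: H = RT/g = 287 × 269 / 9.80 = 7877.9 m.
Barometric formula: P = P₀ exp(−z/H).
z/H = 983.00/7877.9 = 0.12478; exp(−0.12478) = 0.88269.
P = 749.0 × 0.88269 = 661.13 mmHg.

P ≈ 661 mmHg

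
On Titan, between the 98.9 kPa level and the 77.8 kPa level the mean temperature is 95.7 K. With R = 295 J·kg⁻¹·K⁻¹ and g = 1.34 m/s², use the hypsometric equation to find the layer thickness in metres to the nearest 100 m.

Δz ≈ 5100 m

Hypsometric equation: Δz = (R T̄/g) ln(P₁/P₂).
R T̄/g = 295 × 95.7 / 1.34 = 21068 m.
ln(98.9/77.8) = ln(1.2712) = 0.23996.
Δz = 21068 × 0.23996 = 5055.5 m.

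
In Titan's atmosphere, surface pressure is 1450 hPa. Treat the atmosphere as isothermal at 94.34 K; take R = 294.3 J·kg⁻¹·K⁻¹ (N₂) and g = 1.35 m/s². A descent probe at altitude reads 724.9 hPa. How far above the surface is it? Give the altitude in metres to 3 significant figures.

z ≈ 14300 m

Scale height: H = RT/g = 294.3 × 94.34 / 1.35 = 20566 m.
Invert the barometric formula: z = H ln(P₀/P).
P₀/P = 1450/724.9 = 2.0003; ln(2.0003) = 0.69330.
z = 20566 × 0.69330 = 14258 m.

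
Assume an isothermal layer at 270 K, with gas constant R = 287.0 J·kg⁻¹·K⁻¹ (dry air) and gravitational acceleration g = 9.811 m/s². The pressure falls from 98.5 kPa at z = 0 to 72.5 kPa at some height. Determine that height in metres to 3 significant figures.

Scale height: H = RT/g = 287.0 × 270 / 9.811 = 7898.3 m.
Invert the barometric formula: z = H ln(P₀/P).
P₀/P = 98.5/72.5 = 1.3586; ln(1.3586) = 0.30645.
z = 7898.3 × 0.30645 = 2420.4 m.

z ≈ 2420 m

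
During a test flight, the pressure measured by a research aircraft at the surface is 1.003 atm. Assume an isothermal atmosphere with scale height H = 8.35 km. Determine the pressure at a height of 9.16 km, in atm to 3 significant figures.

P ≈ 0.335 atm

Barometric formula: P = P₀ exp(−z/H).
z/H = 9160.0/8350.0 = 1.0970; exp(−1.0970) = 0.33387.
P = 1.003 × 0.33387 = 0.33487 atm.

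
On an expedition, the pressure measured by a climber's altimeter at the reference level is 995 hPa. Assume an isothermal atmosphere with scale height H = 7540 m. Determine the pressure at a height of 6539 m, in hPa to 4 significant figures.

Barometric formula: P = P₀ exp(−z/H).
z/H = 6539.0/7540.0 = 0.86724; exp(−0.86724) = 0.42011.
P = 995 × 0.42011 = 418.01 hPa.

P ≈ 418.0 hPa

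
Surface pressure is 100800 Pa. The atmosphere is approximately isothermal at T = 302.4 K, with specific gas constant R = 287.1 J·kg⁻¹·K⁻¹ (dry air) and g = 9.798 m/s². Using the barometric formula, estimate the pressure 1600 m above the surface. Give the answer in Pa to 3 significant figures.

P ≈ 84100 Pa

Scale height: H = RT/g = 287.1 × 302.4 / 9.798 = 8860.9 m.
Barometric formula: P = P₀ exp(−z/H).
z/H = 1600.0/8860.9 = 0.18057; exp(−0.18057) = 0.83479.
P = 100800 × 0.83479 = 84147 Pa.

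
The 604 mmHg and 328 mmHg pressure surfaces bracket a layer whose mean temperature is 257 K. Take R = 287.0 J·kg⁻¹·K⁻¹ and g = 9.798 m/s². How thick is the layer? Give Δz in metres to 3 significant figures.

Δz ≈ 4600 m

Hypsometric equation: Δz = (R T̄/g) ln(P₁/P₂).
R T̄/g = 287.0 × 257 / 9.798 = 7528.0 m.
ln(604/328) = ln(1.8415) = 0.61058.
Δz = 7528.0 × 0.61058 = 4596.4 m.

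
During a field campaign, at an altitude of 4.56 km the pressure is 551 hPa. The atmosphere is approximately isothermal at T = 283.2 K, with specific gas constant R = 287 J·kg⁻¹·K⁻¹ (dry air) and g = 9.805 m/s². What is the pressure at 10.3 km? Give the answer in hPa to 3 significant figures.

P ≈ 276 hPa

Scale height: H = RT/g = 287 × 283.2 / 9.805 = 8289.5 m.
Between two levels, P₂ = P₁ exp(−Δz/H) with Δz = z₂ − z₁.
Δz = 10300 − 4560.0 = 5740.0 m; Δz/H = 5740.0/8289.5 = 0.69244.
P₂ = 551 × exp(−0.69244) = 551 × 0.50035 = 275.69 hPa.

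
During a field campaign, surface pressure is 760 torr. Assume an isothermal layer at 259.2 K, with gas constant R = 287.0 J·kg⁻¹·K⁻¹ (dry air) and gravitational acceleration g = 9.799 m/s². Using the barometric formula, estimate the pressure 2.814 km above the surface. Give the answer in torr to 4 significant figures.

P ≈ 524.6 torr

Scale height: H = RT/g = 287.0 × 259.2 / 9.799 = 7591.6 m.
Barometric formula: P = P₀ exp(−z/H).
z/H = 2814.0/7591.6 = 0.37067; exp(−0.37067) = 0.69027.
P = 760 × 0.69027 = 524.61 torr.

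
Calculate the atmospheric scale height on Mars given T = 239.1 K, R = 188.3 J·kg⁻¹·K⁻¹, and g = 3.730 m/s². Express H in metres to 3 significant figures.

The scale height of an isothermal atmosphere is H = RT/g.
H = 188.3 × 239.1 / 3.730 = 45023/3.730 = 12071 m.

H ≈ 12100 m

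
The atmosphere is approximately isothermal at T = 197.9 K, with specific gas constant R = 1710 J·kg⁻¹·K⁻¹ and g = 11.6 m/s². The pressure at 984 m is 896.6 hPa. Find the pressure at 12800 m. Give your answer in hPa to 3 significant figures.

Scale height: H = RT/g = 1710 × 197.9 / 11.6 = 29173 m.
Between two levels, P₂ = P₁ exp(−Δz/H) with Δz = z₂ − z₁.
Δz = 12800 − 984.00 = 11816 m; Δz/H = 11816/29173 = 0.40503.
P₂ = 896.6 × exp(−0.40503) = 896.6 × 0.66696 = 598.00 hPa.

P ≈ 598 hPa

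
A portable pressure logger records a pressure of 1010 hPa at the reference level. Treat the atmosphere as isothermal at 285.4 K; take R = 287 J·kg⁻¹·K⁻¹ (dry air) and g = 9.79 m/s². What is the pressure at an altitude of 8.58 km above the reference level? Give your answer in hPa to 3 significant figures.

Scale height: H = RT/g = 287 × 285.4 / 9.79 = 8366.7 m.
Barometric formula: P = P₀ exp(−z/H).
z/H = 8580.0/8366.7 = 1.0255; exp(−1.0255) = 0.35862.
P = 1010 × 0.35862 = 362.21 hPa.

P ≈ 362 hPa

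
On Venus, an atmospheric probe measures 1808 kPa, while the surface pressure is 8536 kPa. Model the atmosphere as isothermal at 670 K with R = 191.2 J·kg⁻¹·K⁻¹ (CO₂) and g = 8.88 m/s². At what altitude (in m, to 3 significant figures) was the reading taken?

z ≈ 22400 m

Scale height: H = RT/g = 191.2 × 670 / 8.88 = 14426 m.
Invert the barometric formula: z = H ln(P₀/P).
P₀/P = 8536/1808 = 4.7212; ln(4.7212) = 1.5521.
z = 14426 × 1.5521 = 22391 m.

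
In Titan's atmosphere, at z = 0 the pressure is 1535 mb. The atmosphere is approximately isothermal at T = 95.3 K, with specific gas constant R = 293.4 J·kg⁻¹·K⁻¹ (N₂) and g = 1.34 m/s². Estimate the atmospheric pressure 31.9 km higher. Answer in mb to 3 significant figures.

P ≈ 333 mb

Scale height: H = RT/g = 293.4 × 95.3 / 1.34 = 20866 m.
Barometric formula: P = P₀ exp(−z/H).
z/H = 31900/20866 = 1.5288; exp(−1.5288) = 0.21680.
P = 1535 × 0.21680 = 332.79 mb.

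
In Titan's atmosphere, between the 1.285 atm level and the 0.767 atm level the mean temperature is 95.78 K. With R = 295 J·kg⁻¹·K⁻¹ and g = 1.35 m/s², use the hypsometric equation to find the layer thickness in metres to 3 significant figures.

Δz ≈ 10800 m

Hypsometric equation: Δz = (R T̄/g) ln(P₁/P₂).
R T̄/g = 295 × 95.78 / 1.35 = 20930 m.
ln(1.285/0.767) = ln(1.6754) = 0.51605.
Δz = 20930 × 0.51605 = 10801 m.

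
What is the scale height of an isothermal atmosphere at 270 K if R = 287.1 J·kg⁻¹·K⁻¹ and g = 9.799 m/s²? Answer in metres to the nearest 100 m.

The scale height of an isothermal atmosphere is H = RT/g.
H = 287.1 × 270 / 9.799 = 77517/9.799 = 7910.7 m.

H ≈ 7900 m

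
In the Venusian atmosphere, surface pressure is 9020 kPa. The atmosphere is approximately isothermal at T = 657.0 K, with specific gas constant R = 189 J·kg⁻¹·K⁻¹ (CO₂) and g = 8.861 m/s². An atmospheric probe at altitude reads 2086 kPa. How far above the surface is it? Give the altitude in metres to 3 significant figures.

z ≈ 20500 m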